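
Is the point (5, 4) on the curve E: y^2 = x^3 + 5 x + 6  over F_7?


Check whether y^2 = x^3 + 5 x + 6 (mod 7) for (x, y) = (5, 4).
LHS: y^2 = 4^2 mod 7 = 2
RHS: x^3 + 5 x + 6 = 5^3 + 5*5 + 6 mod 7 = 2
LHS = RHS

Yes, on the curve


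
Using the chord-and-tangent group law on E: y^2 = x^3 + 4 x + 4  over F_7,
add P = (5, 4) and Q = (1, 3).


P != Q, so use the chord formula.
s = (y2 - y1) / (x2 - x1) = (6) / (3) mod 7 = 2
x3 = s^2 - x1 - x2 mod 7 = 2^2 - 5 - 1 = 5
y3 = s (x1 - x3) - y1 mod 7 = 2 * (5 - 5) - 4 = 3

P + Q = (5, 3)


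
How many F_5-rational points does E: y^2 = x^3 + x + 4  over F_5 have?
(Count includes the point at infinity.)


For each x in F_5, count y with y^2 = x^3 + 1 x + 4 mod 5:
  x = 0: RHS = 4, y in [2, 3]  -> 2 point(s)
  x = 1: RHS = 1, y in [1, 4]  -> 2 point(s)
  x = 2: RHS = 4, y in [2, 3]  -> 2 point(s)
  x = 3: RHS = 4, y in [2, 3]  -> 2 point(s)
Affine points: 8. Add the point at infinity: total = 9.

#E(F_5) = 9


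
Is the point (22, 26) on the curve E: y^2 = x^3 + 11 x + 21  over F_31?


Check whether y^2 = x^3 + 11 x + 21 (mod 31) for (x, y) = (22, 26).
LHS: y^2 = 26^2 mod 31 = 25
RHS: x^3 + 11 x + 21 = 22^3 + 11*22 + 21 mod 31 = 30
LHS != RHS

No, not on the curve


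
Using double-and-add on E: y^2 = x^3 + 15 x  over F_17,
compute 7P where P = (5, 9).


k = 7 = 111_2 (binary, LSB first: 111)
Double-and-add from P = (5, 9):
  bit 0 = 1: acc = O + (5, 9) = (5, 9)
  bit 1 = 1: acc = (5, 9) + (15, 9) = (14, 8)
  bit 2 = 1: acc = (14, 8) + (2, 2) = (14, 9)

7P = (14, 9)


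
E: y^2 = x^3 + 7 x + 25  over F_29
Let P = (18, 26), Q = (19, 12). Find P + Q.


P != Q, so use the chord formula.
s = (y2 - y1) / (x2 - x1) = (15) / (1) mod 29 = 15
x3 = s^2 - x1 - x2 mod 29 = 15^2 - 18 - 19 = 14
y3 = s (x1 - x3) - y1 mod 29 = 15 * (18 - 14) - 26 = 5

P + Q = (14, 5)


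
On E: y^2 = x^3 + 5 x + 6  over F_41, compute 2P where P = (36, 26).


Doubling: s = (3 x1^2 + a) / (2 y1)
s = (3*36^2 + 5) / (2*26) mod 41 = 11
x3 = s^2 - 2 x1 mod 41 = 11^2 - 2*36 = 8
y3 = s (x1 - x3) - y1 mod 41 = 11 * (36 - 8) - 26 = 36

2P = (8, 36)


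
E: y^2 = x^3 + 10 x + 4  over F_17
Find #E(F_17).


For each x in F_17, count y with y^2 = x^3 + 10 x + 4 mod 17:
  x = 0: RHS = 4, y in [2, 15]  -> 2 point(s)
  x = 1: RHS = 15, y in [7, 10]  -> 2 point(s)
  x = 2: RHS = 15, y in [7, 10]  -> 2 point(s)
  x = 5: RHS = 9, y in [3, 14]  -> 2 point(s)
  x = 6: RHS = 8, y in [5, 12]  -> 2 point(s)
  x = 7: RHS = 9, y in [3, 14]  -> 2 point(s)
  x = 8: RHS = 1, y in [1, 16]  -> 2 point(s)
  x = 10: RHS = 16, y in [4, 13]  -> 2 point(s)
  x = 11: RHS = 0, y in [0]  -> 1 point(s)
  x = 12: RHS = 16, y in [4, 13]  -> 2 point(s)
  x = 13: RHS = 2, y in [6, 11]  -> 2 point(s)
  x = 14: RHS = 15, y in [7, 10]  -> 2 point(s)
Affine points: 23. Add the point at infinity: total = 24.

#E(F_17) = 24


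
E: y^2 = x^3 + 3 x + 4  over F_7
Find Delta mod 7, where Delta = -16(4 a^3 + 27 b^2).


4 a^3 + 27 b^2 = 4*3^3 + 27*4^2 = 108 + 432 = 540
Delta = -16 * (540) = -8640
Delta mod 7 = 5

Delta = 5 (mod 7)


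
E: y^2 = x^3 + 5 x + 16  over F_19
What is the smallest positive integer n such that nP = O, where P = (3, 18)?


Compute successive multiples of P until we hit O:
  1P = (3, 18)
  2P = (3, 1)
  3P = O

ord(P) = 3


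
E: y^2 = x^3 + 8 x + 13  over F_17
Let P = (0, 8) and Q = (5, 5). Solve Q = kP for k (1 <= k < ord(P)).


Enumerate multiples of P until we hit Q = (5, 5):
  1P = (0, 8)
  2P = (13, 11)
  3P = (12, 1)
  4P = (9, 10)
  5P = (7, 15)
  6P = (11, 15)
  7P = (5, 12)
  8P = (14, 8)
  9P = (3, 9)
  10P = (16, 15)
  11P = (16, 2)
  12P = (3, 8)
  13P = (14, 9)
  14P = (5, 5)
Match found at i = 14.

k = 14


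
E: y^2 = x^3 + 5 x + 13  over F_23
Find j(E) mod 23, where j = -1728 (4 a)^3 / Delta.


Delta = -16(4 a^3 + 27 b^2) mod 23 = 21
-1728 * (4 a)^3 = -1728 * (4*5)^3 mod 23 = 12
j = 12 * 21^(-1) mod 23 = 17

j = 17 (mod 23)


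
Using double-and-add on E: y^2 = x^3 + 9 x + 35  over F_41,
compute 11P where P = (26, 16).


k = 11 = 1011_2 (binary, LSB first: 1101)
Double-and-add from P = (26, 16):
  bit 0 = 1: acc = O + (26, 16) = (26, 16)
  bit 1 = 1: acc = (26, 16) + (25, 31) = (10, 31)
  bit 2 = 0: acc unchanged = (10, 31)
  bit 3 = 1: acc = (10, 31) + (9, 5) = (1, 39)

11P = (1, 39)


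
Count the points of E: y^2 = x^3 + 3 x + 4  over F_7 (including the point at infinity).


For each x in F_7, count y with y^2 = x^3 + 3 x + 4 mod 7:
  x = 0: RHS = 4, y in [2, 5]  -> 2 point(s)
  x = 1: RHS = 1, y in [1, 6]  -> 2 point(s)
  x = 2: RHS = 4, y in [2, 5]  -> 2 point(s)
  x = 5: RHS = 4, y in [2, 5]  -> 2 point(s)
  x = 6: RHS = 0, y in [0]  -> 1 point(s)
Affine points: 9. Add the point at infinity: total = 10.

#E(F_7) = 10


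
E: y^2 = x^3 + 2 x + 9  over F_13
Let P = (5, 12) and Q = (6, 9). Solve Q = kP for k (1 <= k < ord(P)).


Enumerate multiples of P until we hit Q = (6, 9):
  1P = (5, 12)
  2P = (0, 10)
  3P = (4, 4)
  4P = (3, 4)
  5P = (8, 2)
  6P = (1, 5)
  7P = (6, 9)
Match found at i = 7.

k = 7


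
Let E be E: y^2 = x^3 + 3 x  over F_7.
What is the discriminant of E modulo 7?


4 a^3 + 27 b^2 = 4*3^3 + 27*0^2 = 108 + 0 = 108
Delta = -16 * (108) = -1728
Delta mod 7 = 1

Delta = 1 (mod 7)


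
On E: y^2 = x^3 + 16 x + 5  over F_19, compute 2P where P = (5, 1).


Doubling: s = (3 x1^2 + a) / (2 y1)
s = (3*5^2 + 16) / (2*1) mod 19 = 17
x3 = s^2 - 2 x1 mod 19 = 17^2 - 2*5 = 13
y3 = s (x1 - x3) - y1 mod 19 = 17 * (5 - 13) - 1 = 15

2P = (13, 15)


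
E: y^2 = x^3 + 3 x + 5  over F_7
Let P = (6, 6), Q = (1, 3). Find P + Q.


P != Q, so use the chord formula.
s = (y2 - y1) / (x2 - x1) = (4) / (2) mod 7 = 2
x3 = s^2 - x1 - x2 mod 7 = 2^2 - 6 - 1 = 4
y3 = s (x1 - x3) - y1 mod 7 = 2 * (6 - 4) - 6 = 5

P + Q = (4, 5)


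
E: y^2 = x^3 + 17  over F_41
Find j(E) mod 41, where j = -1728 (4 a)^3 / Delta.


Delta = -16(4 a^3 + 27 b^2) mod 41 = 38
-1728 * (4 a)^3 = -1728 * (4*0)^3 mod 41 = 0
j = 0 * 38^(-1) mod 41 = 0

j = 0 (mod 41)


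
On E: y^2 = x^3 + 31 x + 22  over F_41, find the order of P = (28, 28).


Compute successive multiples of P until we hit O:
  1P = (28, 28)
  2P = (17, 3)
  3P = (32, 30)
  4P = (12, 21)
  5P = (10, 26)
  6P = (2, 25)
  7P = (34, 6)
  8P = (38, 36)
  ... (continuing to 24P)
  24P = O

ord(P) = 24


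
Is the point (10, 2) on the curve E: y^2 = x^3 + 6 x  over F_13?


Check whether y^2 = x^3 + 6 x + 0 (mod 13) for (x, y) = (10, 2).
LHS: y^2 = 2^2 mod 13 = 4
RHS: x^3 + 6 x + 0 = 10^3 + 6*10 + 0 mod 13 = 7
LHS != RHS

No, not on the curve


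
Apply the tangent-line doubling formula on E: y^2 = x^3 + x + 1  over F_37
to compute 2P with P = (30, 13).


Doubling: s = (3 x1^2 + a) / (2 y1)
s = (3*30^2 + 1) / (2*13) mod 37 = 0
x3 = s^2 - 2 x1 mod 37 = 0^2 - 2*30 = 14
y3 = s (x1 - x3) - y1 mod 37 = 0 * (30 - 14) - 13 = 24

2P = (14, 24)


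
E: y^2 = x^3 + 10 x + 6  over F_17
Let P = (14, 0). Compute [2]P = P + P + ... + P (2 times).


k = 2 = 10_2 (binary, LSB first: 01)
Double-and-add from P = (14, 0):
  bit 0 = 0: acc unchanged = O
  bit 1 = 1: acc = O + O = O

2P = O


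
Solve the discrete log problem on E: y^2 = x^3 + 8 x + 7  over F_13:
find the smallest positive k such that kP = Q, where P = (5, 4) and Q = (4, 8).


Enumerate multiples of P until we hit Q = (4, 8):
  1P = (5, 4)
  2P = (4, 8)
Match found at i = 2.

k = 2


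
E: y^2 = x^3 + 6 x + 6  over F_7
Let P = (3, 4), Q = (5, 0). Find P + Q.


P != Q, so use the chord formula.
s = (y2 - y1) / (x2 - x1) = (3) / (2) mod 7 = 5
x3 = s^2 - x1 - x2 mod 7 = 5^2 - 3 - 5 = 3
y3 = s (x1 - x3) - y1 mod 7 = 5 * (3 - 3) - 4 = 3

P + Q = (3, 3)


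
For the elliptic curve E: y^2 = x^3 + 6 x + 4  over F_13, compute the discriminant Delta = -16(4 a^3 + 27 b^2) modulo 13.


4 a^3 + 27 b^2 = 4*6^3 + 27*4^2 = 864 + 432 = 1296
Delta = -16 * (1296) = -20736
Delta mod 13 = 12

Delta = 12 (mod 13)


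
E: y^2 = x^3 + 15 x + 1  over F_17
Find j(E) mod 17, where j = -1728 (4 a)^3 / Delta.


Delta = -16(4 a^3 + 27 b^2) mod 17 = 12
-1728 * (4 a)^3 = -1728 * (4*15)^3 mod 17 = 5
j = 5 * 12^(-1) mod 17 = 16

j = 16 (mod 17)


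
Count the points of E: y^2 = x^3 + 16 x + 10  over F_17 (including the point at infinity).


For each x in F_17, count y with y^2 = x^3 + 16 x + 10 mod 17:
  x = 2: RHS = 16, y in [4, 13]  -> 2 point(s)
  x = 3: RHS = 0, y in [0]  -> 1 point(s)
  x = 4: RHS = 2, y in [6, 11]  -> 2 point(s)
  x = 6: RHS = 16, y in [4, 13]  -> 2 point(s)
  x = 8: RHS = 4, y in [2, 15]  -> 2 point(s)
  x = 9: RHS = 16, y in [4, 13]  -> 2 point(s)
  x = 11: RHS = 4, y in [2, 15]  -> 2 point(s)
  x = 12: RHS = 9, y in [3, 14]  -> 2 point(s)
  x = 13: RHS = 1, y in [1, 16]  -> 2 point(s)
  x = 15: RHS = 4, y in [2, 15]  -> 2 point(s)
Affine points: 19. Add the point at infinity: total = 20.

#E(F_17) = 20


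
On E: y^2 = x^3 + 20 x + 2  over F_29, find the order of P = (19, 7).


Compute successive multiples of P until we hit O:
  1P = (19, 7)
  2P = (24, 3)
  3P = (11, 4)
  4P = (15, 9)
  5P = (17, 21)
  6P = (13, 9)
  7P = (10, 19)
  8P = (5, 13)
  ... (continuing to 23P)
  23P = O

ord(P) = 23


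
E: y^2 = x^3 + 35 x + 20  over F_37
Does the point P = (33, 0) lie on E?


Check whether y^2 = x^3 + 35 x + 20 (mod 37) for (x, y) = (33, 0).
LHS: y^2 = 0^2 mod 37 = 0
RHS: x^3 + 35 x + 20 = 33^3 + 35*33 + 20 mod 37 = 1
LHS != RHS

No, not on the curve


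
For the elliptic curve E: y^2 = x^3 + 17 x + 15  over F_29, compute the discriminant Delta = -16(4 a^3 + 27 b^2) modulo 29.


4 a^3 + 27 b^2 = 4*17^3 + 27*15^2 = 19652 + 6075 = 25727
Delta = -16 * (25727) = -411632
Delta mod 29 = 23

Delta = 23 (mod 29)


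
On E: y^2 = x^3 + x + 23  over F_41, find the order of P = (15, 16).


Compute successive multiples of P until we hit O:
  1P = (15, 16)
  2P = (21, 11)
  3P = (0, 33)
  4P = (22, 22)
  5P = (29, 13)
  6P = (37, 18)
  7P = (9, 33)
  8P = (33, 35)
  ... (continuing to 48P)
  48P = O

ord(P) = 48


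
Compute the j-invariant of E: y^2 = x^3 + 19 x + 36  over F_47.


Delta = -16(4 a^3 + 27 b^2) mod 47 = 43
-1728 * (4 a)^3 = -1728 * (4*19)^3 mod 47 = 3
j = 3 * 43^(-1) mod 47 = 11

j = 11 (mod 47)


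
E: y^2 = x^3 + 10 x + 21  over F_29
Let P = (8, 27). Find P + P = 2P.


Doubling: s = (3 x1^2 + a) / (2 y1)
s = (3*8^2 + 10) / (2*27) mod 29 = 22
x3 = s^2 - 2 x1 mod 29 = 22^2 - 2*8 = 4
y3 = s (x1 - x3) - y1 mod 29 = 22 * (8 - 4) - 27 = 3

2P = (4, 3)


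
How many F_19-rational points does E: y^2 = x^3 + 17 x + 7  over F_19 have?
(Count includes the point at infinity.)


For each x in F_19, count y with y^2 = x^3 + 17 x + 7 mod 19:
  x = 0: RHS = 7, y in [8, 11]  -> 2 point(s)
  x = 1: RHS = 6, y in [5, 14]  -> 2 point(s)
  x = 2: RHS = 11, y in [7, 12]  -> 2 point(s)
  x = 3: RHS = 9, y in [3, 16]  -> 2 point(s)
  x = 4: RHS = 6, y in [5, 14]  -> 2 point(s)
  x = 8: RHS = 9, y in [3, 16]  -> 2 point(s)
  x = 11: RHS = 5, y in [9, 10]  -> 2 point(s)
  x = 12: RHS = 1, y in [1, 18]  -> 2 point(s)
  x = 14: RHS = 6, y in [5, 14]  -> 2 point(s)
  x = 16: RHS = 5, y in [9, 10]  -> 2 point(s)
Affine points: 20. Add the point at infinity: total = 21.

#E(F_19) = 21


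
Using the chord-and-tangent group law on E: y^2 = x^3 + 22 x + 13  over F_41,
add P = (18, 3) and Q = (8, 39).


P != Q, so use the chord formula.
s = (y2 - y1) / (x2 - x1) = (36) / (31) mod 41 = 21
x3 = s^2 - x1 - x2 mod 41 = 21^2 - 18 - 8 = 5
y3 = s (x1 - x3) - y1 mod 41 = 21 * (18 - 5) - 3 = 24

P + Q = (5, 24)


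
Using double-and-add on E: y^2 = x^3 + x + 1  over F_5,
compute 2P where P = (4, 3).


k = 2 = 10_2 (binary, LSB first: 01)
Double-and-add from P = (4, 3):
  bit 0 = 0: acc unchanged = O
  bit 1 = 1: acc = O + (3, 1) = (3, 1)

2P = (3, 1)


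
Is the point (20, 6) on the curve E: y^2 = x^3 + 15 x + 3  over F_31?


Check whether y^2 = x^3 + 15 x + 3 (mod 31) for (x, y) = (20, 6).
LHS: y^2 = 6^2 mod 31 = 5
RHS: x^3 + 15 x + 3 = 20^3 + 15*20 + 3 mod 31 = 26
LHS != RHS

No, not on the curve


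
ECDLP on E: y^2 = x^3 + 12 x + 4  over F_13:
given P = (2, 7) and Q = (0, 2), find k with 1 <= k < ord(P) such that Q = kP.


Enumerate multiples of P until we hit Q = (0, 2):
  1P = (2, 7)
  2P = (0, 2)
Match found at i = 2.

k = 2


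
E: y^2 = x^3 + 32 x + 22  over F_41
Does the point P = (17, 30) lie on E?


Check whether y^2 = x^3 + 32 x + 22 (mod 41) for (x, y) = (17, 30).
LHS: y^2 = 30^2 mod 41 = 39
RHS: x^3 + 32 x + 22 = 17^3 + 32*17 + 22 mod 41 = 26
LHS != RHS

No, not on the curve


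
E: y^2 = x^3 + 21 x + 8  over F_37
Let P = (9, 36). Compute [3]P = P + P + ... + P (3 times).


k = 3 = 11_2 (binary, LSB first: 11)
Double-and-add from P = (9, 36):
  bit 0 = 1: acc = O + (9, 36) = (9, 36)
  bit 1 = 1: acc = (9, 36) + (16, 0) = (9, 1)

3P = (9, 1)


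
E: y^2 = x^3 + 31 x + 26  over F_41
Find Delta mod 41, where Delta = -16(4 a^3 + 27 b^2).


4 a^3 + 27 b^2 = 4*31^3 + 27*26^2 = 119164 + 18252 = 137416
Delta = -16 * (137416) = -2198656
Delta mod 41 = 10

Delta = 10 (mod 41)


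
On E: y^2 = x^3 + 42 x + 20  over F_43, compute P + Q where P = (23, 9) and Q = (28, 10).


P != Q, so use the chord formula.
s = (y2 - y1) / (x2 - x1) = (1) / (5) mod 43 = 26
x3 = s^2 - x1 - x2 mod 43 = 26^2 - 23 - 28 = 23
y3 = s (x1 - x3) - y1 mod 43 = 26 * (23 - 23) - 9 = 34

P + Q = (23, 34)


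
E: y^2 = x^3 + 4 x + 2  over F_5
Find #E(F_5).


For each x in F_5, count y with y^2 = x^3 + 4 x + 2 mod 5:
  x = 3: RHS = 1, y in [1, 4]  -> 2 point(s)
Affine points: 2. Add the point at infinity: total = 3.

#E(F_5) = 3


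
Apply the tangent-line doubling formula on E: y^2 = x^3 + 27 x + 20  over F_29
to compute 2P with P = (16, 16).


Doubling: s = (3 x1^2 + a) / (2 y1)
s = (3*16^2 + 27) / (2*16) mod 29 = 4
x3 = s^2 - 2 x1 mod 29 = 4^2 - 2*16 = 13
y3 = s (x1 - x3) - y1 mod 29 = 4 * (16 - 13) - 16 = 25

2P = (13, 25)


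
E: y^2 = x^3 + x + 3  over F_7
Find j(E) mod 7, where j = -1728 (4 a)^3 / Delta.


Delta = -16(4 a^3 + 27 b^2) mod 7 = 3
-1728 * (4 a)^3 = -1728 * (4*1)^3 mod 7 = 1
j = 1 * 3^(-1) mod 7 = 5

j = 5 (mod 7)


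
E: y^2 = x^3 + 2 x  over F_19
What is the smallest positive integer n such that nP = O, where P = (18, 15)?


Compute successive multiples of P until we hit O:
  1P = (18, 15)
  2P = (11, 2)
  3P = (14, 6)
  4P = (17, 11)
  5P = (0, 0)
  6P = (17, 8)
  7P = (14, 13)
  8P = (11, 17)
  ... (continuing to 10P)
  10P = O

ord(P) = 10


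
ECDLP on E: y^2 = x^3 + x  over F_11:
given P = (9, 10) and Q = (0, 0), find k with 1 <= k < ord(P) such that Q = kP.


Enumerate multiples of P until we hit Q = (0, 0):
  1P = (9, 10)
  2P = (5, 8)
  3P = (0, 0)
Match found at i = 3.

k = 3


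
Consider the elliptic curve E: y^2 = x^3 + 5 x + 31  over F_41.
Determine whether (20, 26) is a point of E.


Check whether y^2 = x^3 + 5 x + 31 (mod 41) for (x, y) = (20, 26).
LHS: y^2 = 26^2 mod 41 = 20
RHS: x^3 + 5 x + 31 = 20^3 + 5*20 + 31 mod 41 = 13
LHS != RHS

No, not on the curve


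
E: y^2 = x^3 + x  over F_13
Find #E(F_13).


For each x in F_13, count y with y^2 = x^3 + 1 x + 0 mod 13:
  x = 0: RHS = 0, y in [0]  -> 1 point(s)
  x = 2: RHS = 10, y in [6, 7]  -> 2 point(s)
  x = 3: RHS = 4, y in [2, 11]  -> 2 point(s)
  x = 4: RHS = 3, y in [4, 9]  -> 2 point(s)
  x = 5: RHS = 0, y in [0]  -> 1 point(s)
  x = 6: RHS = 1, y in [1, 12]  -> 2 point(s)
  x = 7: RHS = 12, y in [5, 8]  -> 2 point(s)
  x = 8: RHS = 0, y in [0]  -> 1 point(s)
  x = 9: RHS = 10, y in [6, 7]  -> 2 point(s)
  x = 10: RHS = 9, y in [3, 10]  -> 2 point(s)
  x = 11: RHS = 3, y in [4, 9]  -> 2 point(s)
Affine points: 19. Add the point at infinity: total = 20.

#E(F_13) = 20


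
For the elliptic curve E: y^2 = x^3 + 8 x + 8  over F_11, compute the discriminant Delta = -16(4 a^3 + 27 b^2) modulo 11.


4 a^3 + 27 b^2 = 4*8^3 + 27*8^2 = 2048 + 1728 = 3776
Delta = -16 * (3776) = -60416
Delta mod 11 = 7

Delta = 7 (mod 11)


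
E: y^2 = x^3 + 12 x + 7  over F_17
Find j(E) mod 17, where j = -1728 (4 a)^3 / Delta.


Delta = -16(4 a^3 + 27 b^2) mod 17 = 7
-1728 * (4 a)^3 = -1728 * (4*12)^3 mod 17 = 8
j = 8 * 7^(-1) mod 17 = 6

j = 6 (mod 17)


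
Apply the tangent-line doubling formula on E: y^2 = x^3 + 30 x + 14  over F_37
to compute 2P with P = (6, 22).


Doubling: s = (3 x1^2 + a) / (2 y1)
s = (3*6^2 + 30) / (2*22) mod 37 = 25
x3 = s^2 - 2 x1 mod 37 = 25^2 - 2*6 = 21
y3 = s (x1 - x3) - y1 mod 37 = 25 * (6 - 21) - 22 = 10

2P = (21, 10)


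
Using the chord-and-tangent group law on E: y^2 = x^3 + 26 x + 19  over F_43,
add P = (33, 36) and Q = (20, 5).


P != Q, so use the chord formula.
s = (y2 - y1) / (x2 - x1) = (12) / (30) mod 43 = 9
x3 = s^2 - x1 - x2 mod 43 = 9^2 - 33 - 20 = 28
y3 = s (x1 - x3) - y1 mod 43 = 9 * (33 - 28) - 36 = 9

P + Q = (28, 9)


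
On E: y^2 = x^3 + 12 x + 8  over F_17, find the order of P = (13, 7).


Compute successive multiples of P until we hit O:
  1P = (13, 7)
  2P = (0, 5)
  3P = (0, 12)
  4P = (13, 10)
  5P = O

ord(P) = 5


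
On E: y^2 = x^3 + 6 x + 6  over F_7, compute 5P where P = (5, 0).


k = 5 = 101_2 (binary, LSB first: 101)
Double-and-add from P = (5, 0):
  bit 0 = 1: acc = O + (5, 0) = (5, 0)
  bit 1 = 0: acc unchanged = (5, 0)
  bit 2 = 1: acc = (5, 0) + O = (5, 0)

5P = (5, 0)


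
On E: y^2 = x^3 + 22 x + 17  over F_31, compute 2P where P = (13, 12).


Doubling: s = (3 x1^2 + a) / (2 y1)
s = (3*13^2 + 22) / (2*12) mod 31 = 13
x3 = s^2 - 2 x1 mod 31 = 13^2 - 2*13 = 19
y3 = s (x1 - x3) - y1 mod 31 = 13 * (13 - 19) - 12 = 3

2P = (19, 3)


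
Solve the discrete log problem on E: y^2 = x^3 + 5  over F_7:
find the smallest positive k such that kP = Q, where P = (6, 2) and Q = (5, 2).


Enumerate multiples of P until we hit Q = (5, 2):
  1P = (6, 2)
  2P = (3, 2)
  3P = (5, 5)
  4P = (5, 2)
Match found at i = 4.

k = 4


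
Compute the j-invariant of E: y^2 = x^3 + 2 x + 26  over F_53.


Delta = -16(4 a^3 + 27 b^2) mod 53 = 16
-1728 * (4 a)^3 = -1728 * (4*2)^3 mod 53 = 46
j = 46 * 16^(-1) mod 53 = 36

j = 36 (mod 53)


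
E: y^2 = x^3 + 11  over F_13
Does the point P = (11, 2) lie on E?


Check whether y^2 = x^3 + 0 x + 11 (mod 13) for (x, y) = (11, 2).
LHS: y^2 = 2^2 mod 13 = 4
RHS: x^3 + 0 x + 11 = 11^3 + 0*11 + 11 mod 13 = 3
LHS != RHS

No, not on the curve


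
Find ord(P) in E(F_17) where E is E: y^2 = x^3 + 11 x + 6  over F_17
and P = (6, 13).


Compute successive multiples of P until we hit O:
  1P = (6, 13)
  2P = (5, 4)
  3P = (2, 6)
  4P = (11, 8)
  5P = (1, 16)
  6P = (9, 16)
  7P = (3, 7)
  8P = (12, 9)
  ... (continuing to 20P)
  20P = O

ord(P) = 20


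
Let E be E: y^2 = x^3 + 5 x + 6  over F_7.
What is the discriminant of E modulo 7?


4 a^3 + 27 b^2 = 4*5^3 + 27*6^2 = 500 + 972 = 1472
Delta = -16 * (1472) = -23552
Delta mod 7 = 3

Delta = 3 (mod 7)


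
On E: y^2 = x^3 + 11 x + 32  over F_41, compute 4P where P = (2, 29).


k = 4 = 100_2 (binary, LSB first: 001)
Double-and-add from P = (2, 29):
  bit 0 = 0: acc unchanged = O
  bit 1 = 0: acc unchanged = O
  bit 2 = 1: acc = O + (11, 34) = (11, 34)

4P = (11, 34)


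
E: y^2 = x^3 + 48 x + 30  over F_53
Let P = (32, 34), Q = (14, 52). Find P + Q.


P != Q, so use the chord formula.
s = (y2 - y1) / (x2 - x1) = (18) / (35) mod 53 = 52
x3 = s^2 - x1 - x2 mod 53 = 52^2 - 32 - 14 = 8
y3 = s (x1 - x3) - y1 mod 53 = 52 * (32 - 8) - 34 = 48

P + Q = (8, 48)


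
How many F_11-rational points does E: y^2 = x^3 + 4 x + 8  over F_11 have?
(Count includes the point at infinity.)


For each x in F_11, count y with y^2 = x^3 + 4 x + 8 mod 11:
  x = 3: RHS = 3, y in [5, 6]  -> 2 point(s)
  x = 4: RHS = 0, y in [0]  -> 1 point(s)
  x = 7: RHS = 5, y in [4, 7]  -> 2 point(s)
  x = 9: RHS = 3, y in [5, 6]  -> 2 point(s)
  x = 10: RHS = 3, y in [5, 6]  -> 2 point(s)
Affine points: 9. Add the point at infinity: total = 10.

#E(F_11) = 10


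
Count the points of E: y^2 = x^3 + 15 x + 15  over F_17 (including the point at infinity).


For each x in F_17, count y with y^2 = x^3 + 15 x + 15 mod 17:
  x = 0: RHS = 15, y in [7, 10]  -> 2 point(s)
  x = 2: RHS = 2, y in [6, 11]  -> 2 point(s)
  x = 3: RHS = 2, y in [6, 11]  -> 2 point(s)
  x = 6: RHS = 15, y in [7, 10]  -> 2 point(s)
  x = 7: RHS = 4, y in [2, 15]  -> 2 point(s)
  x = 8: RHS = 1, y in [1, 16]  -> 2 point(s)
  x = 10: RHS = 9, y in [3, 14]  -> 2 point(s)
  x = 11: RHS = 15, y in [7, 10]  -> 2 point(s)
  x = 12: RHS = 2, y in [6, 11]  -> 2 point(s)
  x = 16: RHS = 16, y in [4, 13]  -> 2 point(s)
Affine points: 20. Add the point at infinity: total = 21.

#E(F_17) = 21


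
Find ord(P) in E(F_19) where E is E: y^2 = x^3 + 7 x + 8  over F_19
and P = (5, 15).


Compute successive multiples of P until we hit O:
  1P = (5, 15)
  2P = (6, 0)
  3P = (5, 4)
  4P = O

ord(P) = 4


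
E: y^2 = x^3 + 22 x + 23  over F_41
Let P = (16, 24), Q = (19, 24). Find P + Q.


P != Q, so use the chord formula.
s = (y2 - y1) / (x2 - x1) = (0) / (3) mod 41 = 0
x3 = s^2 - x1 - x2 mod 41 = 0^2 - 16 - 19 = 6
y3 = s (x1 - x3) - y1 mod 41 = 0 * (16 - 6) - 24 = 17

P + Q = (6, 17)


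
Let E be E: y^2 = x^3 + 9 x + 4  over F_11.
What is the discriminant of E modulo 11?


4 a^3 + 27 b^2 = 4*9^3 + 27*4^2 = 2916 + 432 = 3348
Delta = -16 * (3348) = -53568
Delta mod 11 = 2

Delta = 2 (mod 11)


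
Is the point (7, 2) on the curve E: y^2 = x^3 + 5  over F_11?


Check whether y^2 = x^3 + 0 x + 5 (mod 11) for (x, y) = (7, 2).
LHS: y^2 = 2^2 mod 11 = 4
RHS: x^3 + 0 x + 5 = 7^3 + 0*7 + 5 mod 11 = 7
LHS != RHS

No, not on the curve


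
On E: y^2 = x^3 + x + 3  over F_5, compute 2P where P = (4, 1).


k = 2 = 10_2 (binary, LSB first: 01)
Double-and-add from P = (4, 1):
  bit 0 = 0: acc unchanged = O
  bit 1 = 1: acc = O + (1, 0) = (1, 0)

2P = (1, 0)


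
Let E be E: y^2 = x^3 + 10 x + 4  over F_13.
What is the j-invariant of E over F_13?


Delta = -16(4 a^3 + 27 b^2) mod 13 = 3
-1728 * (4 a)^3 = -1728 * (4*10)^3 mod 13 = 1
j = 1 * 3^(-1) mod 13 = 9

j = 9 (mod 13)


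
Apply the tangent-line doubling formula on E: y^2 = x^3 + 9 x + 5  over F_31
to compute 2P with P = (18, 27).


Doubling: s = (3 x1^2 + a) / (2 y1)
s = (3*18^2 + 9) / (2*27) mod 31 = 13
x3 = s^2 - 2 x1 mod 31 = 13^2 - 2*18 = 9
y3 = s (x1 - x3) - y1 mod 31 = 13 * (18 - 9) - 27 = 28

2P = (9, 28)


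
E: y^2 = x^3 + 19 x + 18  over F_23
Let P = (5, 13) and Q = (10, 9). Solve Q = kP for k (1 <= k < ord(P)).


Enumerate multiples of P until we hit Q = (10, 9):
  1P = (5, 13)
  2P = (16, 18)
  3P = (10, 14)
  4P = (20, 7)
  5P = (0, 8)
  6P = (19, 19)
  7P = (2, 8)
  8P = (6, 16)
  9P = (21, 8)
  10P = (13, 1)
  11P = (13, 22)
  12P = (21, 15)
  13P = (6, 7)
  14P = (2, 15)
  15P = (19, 4)
  16P = (0, 15)
  17P = (20, 16)
  18P = (10, 9)
Match found at i = 18.

k = 18


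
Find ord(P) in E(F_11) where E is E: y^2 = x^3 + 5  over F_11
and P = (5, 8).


Compute successive multiples of P until we hit O:
  1P = (5, 8)
  2P = (6, 10)
  3P = (4, 5)
  4P = (0, 7)
  5P = (10, 2)
  6P = (8, 0)
  7P = (10, 9)
  8P = (0, 4)
  ... (continuing to 12P)
  12P = O

ord(P) = 12


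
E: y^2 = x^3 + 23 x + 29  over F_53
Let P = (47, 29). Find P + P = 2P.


Doubling: s = (3 x1^2 + a) / (2 y1)
s = (3*47^2 + 23) / (2*29) mod 53 = 5
x3 = s^2 - 2 x1 mod 53 = 5^2 - 2*47 = 37
y3 = s (x1 - x3) - y1 mod 53 = 5 * (47 - 37) - 29 = 21

2P = (37, 21)


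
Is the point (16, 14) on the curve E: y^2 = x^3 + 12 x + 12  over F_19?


Check whether y^2 = x^3 + 12 x + 12 (mod 19) for (x, y) = (16, 14).
LHS: y^2 = 14^2 mod 19 = 6
RHS: x^3 + 12 x + 12 = 16^3 + 12*16 + 12 mod 19 = 6
LHS = RHS

Yes, on the curve


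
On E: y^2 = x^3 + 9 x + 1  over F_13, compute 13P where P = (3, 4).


k = 13 = 1101_2 (binary, LSB first: 1011)
Double-and-add from P = (3, 4):
  bit 0 = 1: acc = O + (3, 4) = (3, 4)
  bit 1 = 0: acc unchanged = (3, 4)
  bit 2 = 1: acc = (3, 4) + (7, 11) = (2, 1)
  bit 3 = 1: acc = (2, 1) + (12, 2) = (2, 12)

13P = (2, 12)


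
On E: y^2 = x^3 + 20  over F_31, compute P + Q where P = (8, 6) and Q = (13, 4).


P != Q, so use the chord formula.
s = (y2 - y1) / (x2 - x1) = (29) / (5) mod 31 = 12
x3 = s^2 - x1 - x2 mod 31 = 12^2 - 8 - 13 = 30
y3 = s (x1 - x3) - y1 mod 31 = 12 * (8 - 30) - 6 = 9

P + Q = (30, 9)


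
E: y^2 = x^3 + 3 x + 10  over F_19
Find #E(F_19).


For each x in F_19, count y with y^2 = x^3 + 3 x + 10 mod 19:
  x = 2: RHS = 5, y in [9, 10]  -> 2 point(s)
  x = 5: RHS = 17, y in [6, 13]  -> 2 point(s)
  x = 6: RHS = 16, y in [4, 15]  -> 2 point(s)
  x = 9: RHS = 6, y in [5, 14]  -> 2 point(s)
  x = 11: RHS = 6, y in [5, 14]  -> 2 point(s)
  x = 12: RHS = 7, y in [8, 11]  -> 2 point(s)
  x = 13: RHS = 4, y in [2, 17]  -> 2 point(s)
  x = 18: RHS = 6, y in [5, 14]  -> 2 point(s)
Affine points: 16. Add the point at infinity: total = 17.

#E(F_19) = 17


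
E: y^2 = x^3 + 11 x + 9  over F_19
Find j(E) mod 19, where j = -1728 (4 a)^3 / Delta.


Delta = -16(4 a^3 + 27 b^2) mod 19 = 18
-1728 * (4 a)^3 = -1728 * (4*11)^3 mod 19 = 7
j = 7 * 18^(-1) mod 19 = 12

j = 12 (mod 19)


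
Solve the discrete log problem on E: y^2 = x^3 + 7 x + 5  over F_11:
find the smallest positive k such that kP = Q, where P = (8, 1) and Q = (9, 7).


Enumerate multiples of P until we hit Q = (9, 7):
  1P = (8, 1)
  2P = (9, 4)
  3P = (3, 3)
  4P = (5, 0)
  5P = (3, 8)
  6P = (9, 7)
Match found at i = 6.

k = 6


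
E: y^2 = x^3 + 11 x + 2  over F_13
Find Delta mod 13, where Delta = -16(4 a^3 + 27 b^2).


4 a^3 + 27 b^2 = 4*11^3 + 27*2^2 = 5324 + 108 = 5432
Delta = -16 * (5432) = -86912
Delta mod 13 = 6

Delta = 6 (mod 13)


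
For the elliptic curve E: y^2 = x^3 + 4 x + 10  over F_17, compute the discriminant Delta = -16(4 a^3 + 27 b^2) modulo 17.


4 a^3 + 27 b^2 = 4*4^3 + 27*10^2 = 256 + 2700 = 2956
Delta = -16 * (2956) = -47296
Delta mod 17 = 15

Delta = 15 (mod 17)


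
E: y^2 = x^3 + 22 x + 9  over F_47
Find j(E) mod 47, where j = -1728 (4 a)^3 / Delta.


Delta = -16(4 a^3 + 27 b^2) mod 47 = 4
-1728 * (4 a)^3 = -1728 * (4*22)^3 mod 47 = 21
j = 21 * 4^(-1) mod 47 = 17

j = 17 (mod 47)


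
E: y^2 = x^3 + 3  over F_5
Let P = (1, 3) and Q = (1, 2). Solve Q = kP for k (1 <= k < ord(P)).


Enumerate multiples of P until we hit Q = (1, 2):
  1P = (1, 3)
  2P = (2, 4)
  3P = (3, 0)
  4P = (2, 1)
  5P = (1, 2)
Match found at i = 5.

k = 5


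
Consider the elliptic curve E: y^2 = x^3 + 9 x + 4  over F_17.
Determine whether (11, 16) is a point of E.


Check whether y^2 = x^3 + 9 x + 4 (mod 17) for (x, y) = (11, 16).
LHS: y^2 = 16^2 mod 17 = 1
RHS: x^3 + 9 x + 4 = 11^3 + 9*11 + 4 mod 17 = 6
LHS != RHS

No, not on the curve


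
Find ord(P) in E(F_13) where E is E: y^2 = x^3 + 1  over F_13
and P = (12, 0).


Compute successive multiples of P until we hit O:
  1P = (12, 0)
  2P = O

ord(P) = 2


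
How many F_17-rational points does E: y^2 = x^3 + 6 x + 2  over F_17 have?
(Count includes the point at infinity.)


For each x in F_17, count y with y^2 = x^3 + 6 x + 2 mod 17:
  x = 0: RHS = 2, y in [6, 11]  -> 2 point(s)
  x = 1: RHS = 9, y in [3, 14]  -> 2 point(s)
  x = 3: RHS = 13, y in [8, 9]  -> 2 point(s)
  x = 5: RHS = 4, y in [2, 15]  -> 2 point(s)
  x = 6: RHS = 16, y in [4, 13]  -> 2 point(s)
  x = 7: RHS = 13, y in [8, 9]  -> 2 point(s)
  x = 8: RHS = 1, y in [1, 16]  -> 2 point(s)
  x = 10: RHS = 8, y in [5, 12]  -> 2 point(s)
  x = 12: RHS = 0, y in [0]  -> 1 point(s)
  x = 13: RHS = 16, y in [4, 13]  -> 2 point(s)
  x = 14: RHS = 8, y in [5, 12]  -> 2 point(s)
  x = 15: RHS = 16, y in [4, 13]  -> 2 point(s)
Affine points: 23. Add the point at infinity: total = 24.

#E(F_17) = 24


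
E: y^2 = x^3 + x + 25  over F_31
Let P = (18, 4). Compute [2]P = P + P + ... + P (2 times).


k = 2 = 10_2 (binary, LSB first: 01)
Double-and-add from P = (18, 4):
  bit 0 = 0: acc unchanged = O
  bit 1 = 1: acc = O + (5, 0) = (5, 0)

2P = (5, 0)


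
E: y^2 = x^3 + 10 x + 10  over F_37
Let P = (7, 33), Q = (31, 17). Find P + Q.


P != Q, so use the chord formula.
s = (y2 - y1) / (x2 - x1) = (21) / (24) mod 37 = 24
x3 = s^2 - x1 - x2 mod 37 = 24^2 - 7 - 31 = 20
y3 = s (x1 - x3) - y1 mod 37 = 24 * (7 - 20) - 33 = 25

P + Q = (20, 25)


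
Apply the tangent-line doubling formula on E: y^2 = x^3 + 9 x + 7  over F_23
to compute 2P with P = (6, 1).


Doubling: s = (3 x1^2 + a) / (2 y1)
s = (3*6^2 + 9) / (2*1) mod 23 = 1
x3 = s^2 - 2 x1 mod 23 = 1^2 - 2*6 = 12
y3 = s (x1 - x3) - y1 mod 23 = 1 * (6 - 12) - 1 = 16

2P = (12, 16)


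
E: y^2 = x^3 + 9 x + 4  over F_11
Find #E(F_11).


For each x in F_11, count y with y^2 = x^3 + 9 x + 4 mod 11:
  x = 0: RHS = 4, y in [2, 9]  -> 2 point(s)
  x = 1: RHS = 3, y in [5, 6]  -> 2 point(s)
  x = 3: RHS = 3, y in [5, 6]  -> 2 point(s)
  x = 4: RHS = 5, y in [4, 7]  -> 2 point(s)
  x = 5: RHS = 9, y in [3, 8]  -> 2 point(s)
  x = 7: RHS = 3, y in [5, 6]  -> 2 point(s)
  x = 8: RHS = 5, y in [4, 7]  -> 2 point(s)
  x = 9: RHS = 0, y in [0]  -> 1 point(s)
  x = 10: RHS = 5, y in [4, 7]  -> 2 point(s)
Affine points: 17. Add the point at infinity: total = 18.

#E(F_11) = 18


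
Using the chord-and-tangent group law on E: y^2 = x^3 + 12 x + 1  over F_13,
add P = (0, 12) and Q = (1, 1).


P != Q, so use the chord formula.
s = (y2 - y1) / (x2 - x1) = (2) / (1) mod 13 = 2
x3 = s^2 - x1 - x2 mod 13 = 2^2 - 0 - 1 = 3
y3 = s (x1 - x3) - y1 mod 13 = 2 * (0 - 3) - 12 = 8

P + Q = (3, 8)


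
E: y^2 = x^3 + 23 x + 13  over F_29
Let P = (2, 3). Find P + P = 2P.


Doubling: s = (3 x1^2 + a) / (2 y1)
s = (3*2^2 + 23) / (2*3) mod 29 = 1
x3 = s^2 - 2 x1 mod 29 = 1^2 - 2*2 = 26
y3 = s (x1 - x3) - y1 mod 29 = 1 * (2 - 26) - 3 = 2

2P = (26, 2)


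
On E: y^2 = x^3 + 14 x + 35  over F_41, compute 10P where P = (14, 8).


k = 10 = 1010_2 (binary, LSB first: 0101)
Double-and-add from P = (14, 8):
  bit 0 = 0: acc unchanged = O
  bit 1 = 1: acc = O + (34, 39) = (34, 39)
  bit 2 = 0: acc unchanged = (34, 39)
  bit 3 = 1: acc = (34, 39) + (16, 38) = (1, 38)

10P = (1, 38)


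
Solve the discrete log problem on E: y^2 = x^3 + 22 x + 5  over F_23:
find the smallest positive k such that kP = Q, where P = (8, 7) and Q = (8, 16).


Enumerate multiples of P until we hit Q = (8, 16):
  1P = (8, 7)
  2P = (13, 2)
  3P = (3, 11)
  4P = (20, 21)
  5P = (20, 2)
  6P = (3, 12)
  7P = (13, 21)
  8P = (8, 16)
Match found at i = 8.

k = 8


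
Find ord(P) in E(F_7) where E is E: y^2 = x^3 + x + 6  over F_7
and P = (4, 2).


Compute successive multiples of P until we hit O:
  1P = (4, 2)
  2P = (6, 5)
  3P = (1, 6)
  4P = (3, 6)
  5P = (2, 4)
  6P = (2, 3)
  7P = (3, 1)
  8P = (1, 1)
  ... (continuing to 11P)
  11P = O

ord(P) = 11


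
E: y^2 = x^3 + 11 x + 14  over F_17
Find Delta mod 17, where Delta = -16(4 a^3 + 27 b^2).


4 a^3 + 27 b^2 = 4*11^3 + 27*14^2 = 5324 + 5292 = 10616
Delta = -16 * (10616) = -169856
Delta mod 17 = 8

Delta = 8 (mod 17)


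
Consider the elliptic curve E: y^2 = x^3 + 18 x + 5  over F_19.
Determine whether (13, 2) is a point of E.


Check whether y^2 = x^3 + 18 x + 5 (mod 19) for (x, y) = (13, 2).
LHS: y^2 = 2^2 mod 19 = 4
RHS: x^3 + 18 x + 5 = 13^3 + 18*13 + 5 mod 19 = 4
LHS = RHS

Yes, on the curve


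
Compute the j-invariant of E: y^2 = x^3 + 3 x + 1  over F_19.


Delta = -16(4 a^3 + 27 b^2) mod 19 = 6
-1728 * (4 a)^3 = -1728 * (4*3)^3 mod 19 = 18
j = 18 * 6^(-1) mod 19 = 3

j = 3 (mod 19)


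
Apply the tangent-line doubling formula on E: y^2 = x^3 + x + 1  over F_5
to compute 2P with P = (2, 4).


Doubling: s = (3 x1^2 + a) / (2 y1)
s = (3*2^2 + 1) / (2*4) mod 5 = 1
x3 = s^2 - 2 x1 mod 5 = 1^2 - 2*2 = 2
y3 = s (x1 - x3) - y1 mod 5 = 1 * (2 - 2) - 4 = 1

2P = (2, 1)


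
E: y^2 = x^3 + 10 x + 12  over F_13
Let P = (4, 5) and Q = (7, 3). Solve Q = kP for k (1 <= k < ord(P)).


Enumerate multiples of P until we hit Q = (7, 3):
  1P = (4, 5)
  2P = (9, 5)
  3P = (0, 8)
  4P = (12, 1)
  5P = (7, 3)
Match found at i = 5.

k = 5


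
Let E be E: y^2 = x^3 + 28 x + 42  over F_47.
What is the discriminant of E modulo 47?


4 a^3 + 27 b^2 = 4*28^3 + 27*42^2 = 87808 + 47628 = 135436
Delta = -16 * (135436) = -2166976
Delta mod 47 = 6

Delta = 6 (mod 47)


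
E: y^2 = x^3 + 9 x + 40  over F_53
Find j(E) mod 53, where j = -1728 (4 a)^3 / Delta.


Delta = -16(4 a^3 + 27 b^2) mod 53 = 10
-1728 * (4 a)^3 = -1728 * (4*9)^3 mod 53 = 18
j = 18 * 10^(-1) mod 53 = 23

j = 23 (mod 53)


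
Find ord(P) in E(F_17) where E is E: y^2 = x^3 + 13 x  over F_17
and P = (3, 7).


Compute successive multiples of P until we hit O:
  1P = (3, 7)
  2P = (15, 0)
  3P = (3, 10)
  4P = O

ord(P) = 4


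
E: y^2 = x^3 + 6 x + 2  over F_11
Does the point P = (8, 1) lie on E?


Check whether y^2 = x^3 + 6 x + 2 (mod 11) for (x, y) = (8, 1).
LHS: y^2 = 1^2 mod 11 = 1
RHS: x^3 + 6 x + 2 = 8^3 + 6*8 + 2 mod 11 = 1
LHS = RHS

Yes, on the curve


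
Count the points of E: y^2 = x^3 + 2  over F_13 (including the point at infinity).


For each x in F_13, count y with y^2 = x^3 + 0 x + 2 mod 13:
  x = 1: RHS = 3, y in [4, 9]  -> 2 point(s)
  x = 2: RHS = 10, y in [6, 7]  -> 2 point(s)
  x = 3: RHS = 3, y in [4, 9]  -> 2 point(s)
  x = 4: RHS = 1, y in [1, 12]  -> 2 point(s)
  x = 5: RHS = 10, y in [6, 7]  -> 2 point(s)
  x = 6: RHS = 10, y in [6, 7]  -> 2 point(s)
  x = 9: RHS = 3, y in [4, 9]  -> 2 point(s)
  x = 10: RHS = 1, y in [1, 12]  -> 2 point(s)
  x = 12: RHS = 1, y in [1, 12]  -> 2 point(s)
Affine points: 18. Add the point at infinity: total = 19.

#E(F_13) = 19


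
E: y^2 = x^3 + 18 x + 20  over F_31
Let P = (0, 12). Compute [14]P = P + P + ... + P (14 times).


k = 14 = 1110_2 (binary, LSB first: 0111)
Double-and-add from P = (0, 12):
  bit 0 = 0: acc unchanged = O
  bit 1 = 1: acc = O + (18, 21) = (18, 21)
  bit 2 = 1: acc = (18, 21) + (4, 30) = (14, 3)
  bit 3 = 1: acc = (14, 3) + (27, 16) = (22, 20)

14P = (22, 20)


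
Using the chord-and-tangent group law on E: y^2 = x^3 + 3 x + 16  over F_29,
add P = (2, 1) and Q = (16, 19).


P != Q, so use the chord formula.
s = (y2 - y1) / (x2 - x1) = (18) / (14) mod 29 = 22
x3 = s^2 - x1 - x2 mod 29 = 22^2 - 2 - 16 = 2
y3 = s (x1 - x3) - y1 mod 29 = 22 * (2 - 2) - 1 = 28

P + Q = (2, 28)


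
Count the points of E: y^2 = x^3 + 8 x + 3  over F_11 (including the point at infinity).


For each x in F_11, count y with y^2 = x^3 + 8 x + 3 mod 11:
  x = 0: RHS = 3, y in [5, 6]  -> 2 point(s)
  x = 1: RHS = 1, y in [1, 10]  -> 2 point(s)
  x = 2: RHS = 5, y in [4, 7]  -> 2 point(s)
  x = 4: RHS = 0, y in [0]  -> 1 point(s)
  x = 5: RHS = 3, y in [5, 6]  -> 2 point(s)
  x = 6: RHS = 3, y in [5, 6]  -> 2 point(s)
  x = 9: RHS = 1, y in [1, 10]  -> 2 point(s)
  x = 10: RHS = 5, y in [4, 7]  -> 2 point(s)
Affine points: 15. Add the point at infinity: total = 16.

#E(F_11) = 16


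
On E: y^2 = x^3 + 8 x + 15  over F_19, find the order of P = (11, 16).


Compute successive multiples of P until we hit O:
  1P = (11, 16)
  2P = (4, 4)
  3P = (5, 16)
  4P = (3, 3)
  5P = (2, 1)
  6P = (13, 6)
  7P = (1, 10)
  8P = (18, 14)
  ... (continuing to 17P)
  17P = O

ord(P) = 17


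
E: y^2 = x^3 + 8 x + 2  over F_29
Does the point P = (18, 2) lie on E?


Check whether y^2 = x^3 + 8 x + 2 (mod 29) for (x, y) = (18, 2).
LHS: y^2 = 2^2 mod 29 = 4
RHS: x^3 + 8 x + 2 = 18^3 + 8*18 + 2 mod 29 = 4
LHS = RHS

Yes, on the curve


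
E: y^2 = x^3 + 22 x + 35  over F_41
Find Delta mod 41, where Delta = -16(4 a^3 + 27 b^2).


4 a^3 + 27 b^2 = 4*22^3 + 27*35^2 = 42592 + 33075 = 75667
Delta = -16 * (75667) = -1210672
Delta mod 41 = 17

Delta = 17 (mod 41)


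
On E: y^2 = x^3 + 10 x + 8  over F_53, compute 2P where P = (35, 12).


Doubling: s = (3 x1^2 + a) / (2 y1)
s = (3*35^2 + 10) / (2*12) mod 53 = 10
x3 = s^2 - 2 x1 mod 53 = 10^2 - 2*35 = 30
y3 = s (x1 - x3) - y1 mod 53 = 10 * (35 - 30) - 12 = 38

2P = (30, 38)


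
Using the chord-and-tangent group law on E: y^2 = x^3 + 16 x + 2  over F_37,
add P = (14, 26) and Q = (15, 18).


P != Q, so use the chord formula.
s = (y2 - y1) / (x2 - x1) = (29) / (1) mod 37 = 29
x3 = s^2 - x1 - x2 mod 37 = 29^2 - 14 - 15 = 35
y3 = s (x1 - x3) - y1 mod 37 = 29 * (14 - 35) - 26 = 31

P + Q = (35, 31)


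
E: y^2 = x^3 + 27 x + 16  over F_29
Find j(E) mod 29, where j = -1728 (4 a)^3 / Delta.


Delta = -16(4 a^3 + 27 b^2) mod 29 = 4
-1728 * (4 a)^3 = -1728 * (4*27)^3 mod 29 = 4
j = 4 * 4^(-1) mod 29 = 1

j = 1 (mod 29)


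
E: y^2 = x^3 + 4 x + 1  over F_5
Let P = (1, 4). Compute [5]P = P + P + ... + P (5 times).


k = 5 = 101_2 (binary, LSB first: 101)
Double-and-add from P = (1, 4):
  bit 0 = 1: acc = O + (1, 4) = (1, 4)
  bit 1 = 0: acc unchanged = (1, 4)
  bit 2 = 1: acc = (1, 4) + (3, 0) = (0, 4)

5P = (0, 4)


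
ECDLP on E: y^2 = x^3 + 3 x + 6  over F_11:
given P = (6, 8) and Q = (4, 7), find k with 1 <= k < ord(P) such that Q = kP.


Enumerate multiples of P until we hit Q = (4, 7):
  1P = (6, 8)
  2P = (3, 8)
  3P = (2, 3)
  4P = (8, 6)
  5P = (9, 6)
  6P = (5, 6)
  7P = (4, 7)
Match found at i = 7.

k = 7


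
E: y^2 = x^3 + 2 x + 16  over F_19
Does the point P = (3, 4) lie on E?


Check whether y^2 = x^3 + 2 x + 16 (mod 19) for (x, y) = (3, 4).
LHS: y^2 = 4^2 mod 19 = 16
RHS: x^3 + 2 x + 16 = 3^3 + 2*3 + 16 mod 19 = 11
LHS != RHS

No, not on the curve


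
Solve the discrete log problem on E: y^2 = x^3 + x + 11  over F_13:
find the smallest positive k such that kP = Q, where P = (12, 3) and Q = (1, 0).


Enumerate multiples of P until we hit Q = (1, 0):
  1P = (12, 3)
  2P = (1, 0)
Match found at i = 2.

k = 2


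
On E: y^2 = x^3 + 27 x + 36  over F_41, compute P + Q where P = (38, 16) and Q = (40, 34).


P != Q, so use the chord formula.
s = (y2 - y1) / (x2 - x1) = (18) / (2) mod 41 = 9
x3 = s^2 - x1 - x2 mod 41 = 9^2 - 38 - 40 = 3
y3 = s (x1 - x3) - y1 mod 41 = 9 * (38 - 3) - 16 = 12

P + Q = (3, 12)


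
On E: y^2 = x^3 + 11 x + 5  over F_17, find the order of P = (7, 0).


Compute successive multiples of P until we hit O:
  1P = (7, 0)
  2P = O

ord(P) = 2


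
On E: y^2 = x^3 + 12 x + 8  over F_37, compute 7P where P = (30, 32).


k = 7 = 111_2 (binary, LSB first: 111)
Double-and-add from P = (30, 32):
  bit 0 = 1: acc = O + (30, 32) = (30, 32)
  bit 1 = 1: acc = (30, 32) + (3, 16) = (11, 19)
  bit 2 = 1: acc = (11, 19) + (6, 0) = (30, 5)

7P = (30, 5)


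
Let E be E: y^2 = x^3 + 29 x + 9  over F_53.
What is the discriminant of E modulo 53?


4 a^3 + 27 b^2 = 4*29^3 + 27*9^2 = 97556 + 2187 = 99743
Delta = -16 * (99743) = -1595888
Delta mod 53 = 48

Delta = 48 (mod 53)


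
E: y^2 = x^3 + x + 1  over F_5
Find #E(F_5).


For each x in F_5, count y with y^2 = x^3 + 1 x + 1 mod 5:
  x = 0: RHS = 1, y in [1, 4]  -> 2 point(s)
  x = 2: RHS = 1, y in [1, 4]  -> 2 point(s)
  x = 3: RHS = 1, y in [1, 4]  -> 2 point(s)
  x = 4: RHS = 4, y in [2, 3]  -> 2 point(s)
Affine points: 8. Add the point at infinity: total = 9.

#E(F_5) = 9


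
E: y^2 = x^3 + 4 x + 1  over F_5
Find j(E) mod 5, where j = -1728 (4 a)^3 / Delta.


Delta = -16(4 a^3 + 27 b^2) mod 5 = 2
-1728 * (4 a)^3 = -1728 * (4*4)^3 mod 5 = 2
j = 2 * 2^(-1) mod 5 = 1

j = 1 (mod 5)


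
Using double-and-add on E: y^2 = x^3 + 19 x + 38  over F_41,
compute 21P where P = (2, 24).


k = 21 = 10101_2 (binary, LSB first: 10101)
Double-and-add from P = (2, 24):
  bit 0 = 1: acc = O + (2, 24) = (2, 24)
  bit 1 = 0: acc unchanged = (2, 24)
  bit 2 = 1: acc = (2, 24) + (24, 3) = (6, 32)
  bit 3 = 0: acc unchanged = (6, 32)
  bit 4 = 1: acc = (6, 32) + (36, 8) = (39, 19)

21P = (39, 19)


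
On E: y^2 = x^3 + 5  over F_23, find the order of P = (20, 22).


Compute successive multiples of P until we hit O:
  1P = (20, 22)
  2P = (10, 4)
  3P = (22, 2)
  4P = (12, 13)
  5P = (7, 7)
  6P = (4, 0)
  7P = (7, 16)
  8P = (12, 10)
  ... (continuing to 12P)
  12P = O

ord(P) = 12


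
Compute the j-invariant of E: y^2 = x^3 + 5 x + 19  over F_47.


Delta = -16(4 a^3 + 27 b^2) mod 47 = 31
-1728 * (4 a)^3 = -1728 * (4*5)^3 mod 47 = 16
j = 16 * 31^(-1) mod 47 = 46

j = 46 (mod 47)
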